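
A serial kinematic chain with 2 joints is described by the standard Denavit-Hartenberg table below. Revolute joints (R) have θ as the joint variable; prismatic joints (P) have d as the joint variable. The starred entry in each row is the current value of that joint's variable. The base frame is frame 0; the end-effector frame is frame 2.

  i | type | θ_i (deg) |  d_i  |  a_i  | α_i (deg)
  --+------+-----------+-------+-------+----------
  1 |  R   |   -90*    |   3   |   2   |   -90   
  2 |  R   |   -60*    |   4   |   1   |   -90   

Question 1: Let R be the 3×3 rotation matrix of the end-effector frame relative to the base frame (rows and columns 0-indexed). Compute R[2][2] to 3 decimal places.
-0.500

End-effector z-axis (col 2 of R) = (0.0000,-0.8660,-0.5000)
R[2][2] = -0.5000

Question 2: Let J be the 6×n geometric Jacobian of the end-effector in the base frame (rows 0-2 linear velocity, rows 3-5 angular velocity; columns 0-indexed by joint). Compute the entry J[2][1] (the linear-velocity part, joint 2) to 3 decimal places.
-0.500

axis z_1 = (1.0000,0.0000,0.0000); lever o_n−o_1 = (4.0000,-0.5000,0.8660)
cross product → J_v[:, 1] = (0.0000,-0.8660,-0.5000)
J_ω[:, 1] = z_1
entry J[2][1] = -0.5000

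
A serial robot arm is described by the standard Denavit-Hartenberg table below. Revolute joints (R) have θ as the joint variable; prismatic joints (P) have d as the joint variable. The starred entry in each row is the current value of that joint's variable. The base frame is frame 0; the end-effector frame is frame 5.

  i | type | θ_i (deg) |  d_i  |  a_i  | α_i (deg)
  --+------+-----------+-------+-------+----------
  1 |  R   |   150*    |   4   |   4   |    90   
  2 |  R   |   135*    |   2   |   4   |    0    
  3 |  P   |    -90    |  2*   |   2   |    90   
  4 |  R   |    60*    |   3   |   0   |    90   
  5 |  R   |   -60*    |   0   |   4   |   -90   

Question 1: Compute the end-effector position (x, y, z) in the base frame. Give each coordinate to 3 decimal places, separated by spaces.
after link 1: o_1 = (-3.4641, 2.0000, 4.0000)
after link 2: o_2 = (-0.0146, 2.3178, 6.8284)
after link 3: o_3 = (-0.2394, 4.7570, 8.2426)
after link 4: o_4 = (-2.0765, 5.8177, 6.1213)
after link 5: o_5 = (0.2985, 6.4465, 9.2779)

0.298 6.446 9.278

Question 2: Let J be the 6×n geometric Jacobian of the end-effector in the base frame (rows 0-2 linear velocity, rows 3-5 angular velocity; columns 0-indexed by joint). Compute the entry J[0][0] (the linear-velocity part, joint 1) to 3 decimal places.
axis z_0 = ẑ; lever o_n−o_0 = (0.2985,6.4465,9.2779)
cross product → J_v[:, 0] = (-6.4465,0.2985,0.0000)
J_ω[:, 0] = z_0
entry J[0][0] = -6.4465

-6.446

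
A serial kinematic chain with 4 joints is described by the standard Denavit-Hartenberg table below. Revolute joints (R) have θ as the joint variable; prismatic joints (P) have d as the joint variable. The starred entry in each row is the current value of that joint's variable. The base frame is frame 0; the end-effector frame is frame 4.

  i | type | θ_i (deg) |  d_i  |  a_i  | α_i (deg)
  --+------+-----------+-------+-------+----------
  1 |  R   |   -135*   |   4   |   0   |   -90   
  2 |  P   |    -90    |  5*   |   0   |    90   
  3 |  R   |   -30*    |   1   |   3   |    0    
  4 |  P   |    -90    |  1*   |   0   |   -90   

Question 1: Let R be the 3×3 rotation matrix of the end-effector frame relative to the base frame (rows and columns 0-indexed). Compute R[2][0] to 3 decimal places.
End-effector x-axis (col 0 of R) = (-0.6124,0.6124,-0.5000)
R[2][0] = -0.5000

-0.500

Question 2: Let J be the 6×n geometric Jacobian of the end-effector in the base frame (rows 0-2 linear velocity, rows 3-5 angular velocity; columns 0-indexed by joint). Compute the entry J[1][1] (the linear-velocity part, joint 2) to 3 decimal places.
prismatic axis z_1 = (0.7071,-0.7071,0.0000)
J_v[:, 1] = z_1; J_ω[:, 1] = (0,0,0)
entry J[1][1] = -0.7071

-0.707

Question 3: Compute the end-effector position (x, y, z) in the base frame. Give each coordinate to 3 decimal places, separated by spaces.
after link 1: o_1 = (0.0000, 0.0000, 4.0000)
after link 2: o_2 = (3.5355, -3.5355, 4.0000)
after link 3: o_3 = (3.1820, -1.7678, 6.5981)
after link 4: o_4 = (3.8891, -1.0607, 6.5981)

3.889 -1.061 6.598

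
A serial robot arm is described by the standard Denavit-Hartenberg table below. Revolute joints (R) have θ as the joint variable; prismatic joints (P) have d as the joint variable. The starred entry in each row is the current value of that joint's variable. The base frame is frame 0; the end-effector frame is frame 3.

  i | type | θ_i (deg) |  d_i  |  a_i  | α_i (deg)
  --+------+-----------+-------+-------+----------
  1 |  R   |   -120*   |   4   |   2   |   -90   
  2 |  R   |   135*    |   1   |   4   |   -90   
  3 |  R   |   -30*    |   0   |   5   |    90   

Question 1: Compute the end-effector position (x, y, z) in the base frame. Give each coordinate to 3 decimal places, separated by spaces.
after link 1: o_1 = (-1.0000, -1.7321, 4.0000)
after link 2: o_2 = (1.2802, 0.2174, 1.1716)
after link 3: o_3 = (4.9762, 1.6191, -1.8903)

4.976 1.619 -1.890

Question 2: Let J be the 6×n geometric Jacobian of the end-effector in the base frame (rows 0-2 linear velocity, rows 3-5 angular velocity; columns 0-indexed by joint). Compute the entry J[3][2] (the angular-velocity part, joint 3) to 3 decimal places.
axis z_2 = (0.3536,0.6124,0.7071); lever o_n−o_2 = (3.6960,1.4017,-3.0619)
cross product → J_v[:, 2] = (-2.8661,3.6960,-1.7678)
J_ω[:, 2] = z_2
entry J[3][2] = 0.3536

0.354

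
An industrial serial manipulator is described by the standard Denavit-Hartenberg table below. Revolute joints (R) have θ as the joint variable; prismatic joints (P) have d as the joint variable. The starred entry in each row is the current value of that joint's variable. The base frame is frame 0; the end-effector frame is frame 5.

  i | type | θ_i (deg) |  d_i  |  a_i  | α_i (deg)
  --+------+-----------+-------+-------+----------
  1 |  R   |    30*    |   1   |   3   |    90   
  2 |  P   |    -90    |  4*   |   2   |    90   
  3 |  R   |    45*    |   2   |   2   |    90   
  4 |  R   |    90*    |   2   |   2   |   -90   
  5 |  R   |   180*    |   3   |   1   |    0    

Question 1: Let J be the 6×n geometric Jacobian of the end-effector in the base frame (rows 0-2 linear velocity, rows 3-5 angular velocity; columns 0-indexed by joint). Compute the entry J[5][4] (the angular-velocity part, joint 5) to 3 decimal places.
0.707

axis z_4 = (-0.3536,0.6124,0.7071); lever o_n−o_4 = (-0.1946,2.3371,2.1213)
cross product → J_v[:, 4] = (-0.3536,0.6124,-0.7071)
J_ω[:, 4] = z_4
entry J[5][4] = 0.7071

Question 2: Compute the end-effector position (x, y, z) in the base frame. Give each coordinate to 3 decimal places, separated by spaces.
0.939 -1.627 -1.707

after link 1: o_1 = (2.5981, 1.5000, 1.0000)
after link 2: o_2 = (4.5981, -1.9641, -1.0000)
after link 3: o_3 = (3.5731, -4.1888, -2.4142)
after link 4: o_4 = (1.1340, -3.9641, -3.8284)
after link 5: o_5 = (0.9393, -1.6270, -1.7071)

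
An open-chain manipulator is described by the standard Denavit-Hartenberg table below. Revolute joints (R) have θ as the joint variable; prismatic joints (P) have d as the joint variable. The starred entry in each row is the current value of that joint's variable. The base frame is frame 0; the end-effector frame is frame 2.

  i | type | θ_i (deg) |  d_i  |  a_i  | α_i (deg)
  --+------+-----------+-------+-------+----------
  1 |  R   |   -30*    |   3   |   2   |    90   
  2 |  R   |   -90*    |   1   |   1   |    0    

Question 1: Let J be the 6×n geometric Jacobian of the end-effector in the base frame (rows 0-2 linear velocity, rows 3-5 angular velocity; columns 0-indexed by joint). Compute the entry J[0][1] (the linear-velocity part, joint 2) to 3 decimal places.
0.866

axis z_1 = (-0.5000,-0.8660,0.0000); lever o_n−o_1 = (-0.5000,-0.8660,-1.0000)
cross product → J_v[:, 1] = (0.8660,-0.5000,-0.0000)
J_ω[:, 1] = z_1
entry J[0][1] = 0.8660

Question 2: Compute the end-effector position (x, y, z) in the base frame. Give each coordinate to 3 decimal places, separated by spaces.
after link 1: o_1 = (1.7321, -1.0000, 3.0000)
after link 2: o_2 = (1.2321, -1.8660, 2.0000)

1.232 -1.866 2.000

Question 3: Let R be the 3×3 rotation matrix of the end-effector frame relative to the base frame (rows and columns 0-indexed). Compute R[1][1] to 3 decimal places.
-0.500

End-effector y-axis (col 1 of R) = (0.8660,-0.5000,0.0000)
R[1][1] = -0.5000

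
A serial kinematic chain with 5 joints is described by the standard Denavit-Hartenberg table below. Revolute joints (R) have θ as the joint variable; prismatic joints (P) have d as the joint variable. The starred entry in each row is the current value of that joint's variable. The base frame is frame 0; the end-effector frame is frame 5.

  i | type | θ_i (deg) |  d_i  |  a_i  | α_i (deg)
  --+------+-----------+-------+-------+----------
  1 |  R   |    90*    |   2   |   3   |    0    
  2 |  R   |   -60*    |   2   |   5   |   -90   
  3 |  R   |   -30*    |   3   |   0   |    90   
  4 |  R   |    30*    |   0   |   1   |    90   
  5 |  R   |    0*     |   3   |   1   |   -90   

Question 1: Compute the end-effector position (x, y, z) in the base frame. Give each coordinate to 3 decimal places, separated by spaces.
after link 1: o_1 = (0.0000, 3.0000, 2.0000)
after link 2: o_2 = (4.3301, 5.5000, 4.0000)
after link 3: o_3 = (2.8301, 8.0981, 4.0000)
after link 4: o_4 = (3.2296, 8.9061, 4.4330)
after link 5: o_5 = (6.0532, 8.1136, 5.6160)

6.053 8.114 5.616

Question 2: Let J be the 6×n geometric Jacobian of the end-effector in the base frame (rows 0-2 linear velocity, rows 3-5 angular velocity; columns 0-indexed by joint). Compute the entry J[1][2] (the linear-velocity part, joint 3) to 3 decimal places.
axis z_2 = (-0.5000,0.8660,0.0000); lever o_n−o_2 = (1.7231,2.6136,1.6160)
cross product → J_v[:, 2] = (1.3995,0.8080,-2.7990)
J_ω[:, 2] = z_2
entry J[1][2] = 0.8080

0.808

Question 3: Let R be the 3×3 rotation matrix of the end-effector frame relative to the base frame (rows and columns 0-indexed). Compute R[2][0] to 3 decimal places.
End-effector x-axis (col 0 of R) = (0.3995,0.8080,0.4330)
R[2][0] = 0.4330

0.433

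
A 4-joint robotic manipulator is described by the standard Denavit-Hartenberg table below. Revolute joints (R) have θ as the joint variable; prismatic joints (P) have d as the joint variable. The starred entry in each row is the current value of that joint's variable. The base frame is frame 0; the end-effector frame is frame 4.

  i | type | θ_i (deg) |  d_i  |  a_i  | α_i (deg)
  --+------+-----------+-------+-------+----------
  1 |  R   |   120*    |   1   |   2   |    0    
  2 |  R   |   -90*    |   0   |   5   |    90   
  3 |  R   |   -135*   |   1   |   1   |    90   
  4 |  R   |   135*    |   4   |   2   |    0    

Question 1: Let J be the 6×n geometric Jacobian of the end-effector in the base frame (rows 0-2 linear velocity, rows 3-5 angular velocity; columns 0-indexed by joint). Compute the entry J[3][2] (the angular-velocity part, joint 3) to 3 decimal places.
axis z_2 = (0.5000,-0.8660,0.0000); lever o_n−o_2 = (-0.9887,-3.3585,3.1213)
cross product → J_v[:, 2] = (-2.7031,-1.5607,-2.5355)
J_ω[:, 2] = z_2
entry J[3][2] = 0.5000

0.500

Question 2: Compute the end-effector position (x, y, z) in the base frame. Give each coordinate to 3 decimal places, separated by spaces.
2.341 0.874 4.121

after link 1: o_1 = (-1.0000, 1.7321, 1.0000)
after link 2: o_2 = (3.3301, 4.2321, 1.0000)
after link 3: o_3 = (3.2178, 3.0125, 0.2929)
after link 4: o_4 = (2.3414, 0.8735, 4.1213)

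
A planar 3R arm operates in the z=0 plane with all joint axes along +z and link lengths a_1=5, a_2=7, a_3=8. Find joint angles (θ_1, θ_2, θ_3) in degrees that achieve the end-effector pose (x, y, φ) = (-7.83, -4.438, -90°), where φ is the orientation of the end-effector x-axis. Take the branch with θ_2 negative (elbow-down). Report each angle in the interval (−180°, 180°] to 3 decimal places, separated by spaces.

wrist centre = target − a_3·(cos φ, sin φ) = (-7.8300, 3.5620)
cos θ_2 = (73.9967−5²−7²)/(2·5·7) = -0.0000; θ_2 = -90.0027° (elbow-down)
β = atan2(3.5620,-7.8300) = 155.5384°; ψ = atan2(-7.0000,4.9997) = -54.4641°
θ_1 = β − ψ = 210.0025°
θ_3 = φ − θ_1 − θ_2 = 150.0002° (wrapped to (-180°,180°])

-149.998 -90.003 150.000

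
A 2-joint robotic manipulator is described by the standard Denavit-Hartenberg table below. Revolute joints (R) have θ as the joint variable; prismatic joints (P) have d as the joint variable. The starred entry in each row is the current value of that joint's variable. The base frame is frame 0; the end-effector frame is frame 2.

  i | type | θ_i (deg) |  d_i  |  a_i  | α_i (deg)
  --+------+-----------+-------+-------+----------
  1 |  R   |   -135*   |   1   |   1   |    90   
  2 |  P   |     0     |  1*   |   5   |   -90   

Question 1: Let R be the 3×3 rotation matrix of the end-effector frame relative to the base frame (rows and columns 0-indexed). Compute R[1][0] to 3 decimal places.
End-effector x-axis (col 0 of R) = (-0.7071,-0.7071,0.0000)
R[1][0] = -0.7071

-0.707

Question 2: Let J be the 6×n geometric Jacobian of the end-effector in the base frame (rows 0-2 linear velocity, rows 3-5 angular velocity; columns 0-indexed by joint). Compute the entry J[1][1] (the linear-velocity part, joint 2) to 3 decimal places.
prismatic axis z_1 = (-0.7071,0.7071,0.0000)
J_v[:, 1] = z_1; J_ω[:, 1] = (0,0,0)
entry J[1][1] = 0.7071

0.707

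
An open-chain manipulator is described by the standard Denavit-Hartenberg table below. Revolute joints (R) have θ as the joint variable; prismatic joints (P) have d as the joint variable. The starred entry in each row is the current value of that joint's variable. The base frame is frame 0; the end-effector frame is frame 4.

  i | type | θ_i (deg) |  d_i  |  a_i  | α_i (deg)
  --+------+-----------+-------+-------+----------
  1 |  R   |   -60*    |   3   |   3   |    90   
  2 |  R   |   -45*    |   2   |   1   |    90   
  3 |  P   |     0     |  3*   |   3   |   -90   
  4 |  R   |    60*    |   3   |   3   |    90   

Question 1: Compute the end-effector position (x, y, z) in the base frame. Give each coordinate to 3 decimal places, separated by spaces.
-1.028 -8.220 -1.173

after link 1: o_1 = (1.5000, -2.5981, 3.0000)
after link 2: o_2 = (0.1215, -4.2104, 2.2929)
after link 3: o_3 = (0.1215, -4.2104, -1.9497)
after link 4: o_4 = (-1.0277, -8.2200, -1.1733)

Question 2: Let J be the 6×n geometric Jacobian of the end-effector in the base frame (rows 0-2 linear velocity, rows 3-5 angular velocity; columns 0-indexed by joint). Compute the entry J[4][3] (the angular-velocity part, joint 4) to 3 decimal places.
axis z_3 = (-0.8660,-0.5000,0.0000); lever o_n−o_3 = (-1.1492,-4.0095,0.7765)
cross product → J_v[:, 3] = (-0.3882,0.6724,2.8978)
J_ω[:, 3] = z_3
entry J[4][3] = -0.5000

-0.500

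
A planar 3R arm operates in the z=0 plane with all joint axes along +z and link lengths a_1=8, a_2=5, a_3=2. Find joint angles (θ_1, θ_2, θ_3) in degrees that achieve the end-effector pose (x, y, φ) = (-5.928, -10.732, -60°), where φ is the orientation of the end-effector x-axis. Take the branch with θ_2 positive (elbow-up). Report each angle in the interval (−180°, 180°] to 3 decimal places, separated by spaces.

wrist centre = target − a_3·(cos φ, sin φ) = (-6.9280, -8.9999)
cos θ_2 = (128.9963−8²−5²)/(2·8·5) = 0.5000; θ_2 = 60.0031° (elbow-up)
β = atan2(-8.9999,-6.9280) = -127.5884°; ψ = atan2(4.3303,10.4998) = 22.4120°
θ_1 = β − ψ = -150.0004°
θ_3 = φ − θ_1 − θ_2 = 29.9973° (wrapped to (-180°,180°])

-150.000 60.003 29.997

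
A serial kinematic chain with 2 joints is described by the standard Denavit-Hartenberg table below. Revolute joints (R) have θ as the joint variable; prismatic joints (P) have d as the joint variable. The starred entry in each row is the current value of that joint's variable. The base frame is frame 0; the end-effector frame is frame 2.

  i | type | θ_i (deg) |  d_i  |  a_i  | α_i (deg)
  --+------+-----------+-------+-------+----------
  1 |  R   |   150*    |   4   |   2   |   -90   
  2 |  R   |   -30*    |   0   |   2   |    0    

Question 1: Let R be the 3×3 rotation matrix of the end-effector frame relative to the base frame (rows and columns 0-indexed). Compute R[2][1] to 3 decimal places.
-0.866

End-effector y-axis (col 1 of R) = (-0.4330,0.2500,-0.8660)
R[2][1] = -0.8660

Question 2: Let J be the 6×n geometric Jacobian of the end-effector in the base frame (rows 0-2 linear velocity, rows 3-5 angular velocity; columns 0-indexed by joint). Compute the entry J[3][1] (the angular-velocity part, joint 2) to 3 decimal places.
axis z_1 = (-0.5000,-0.8660,0.0000); lever o_n−o_1 = (-1.5000,0.8660,1.0000)
cross product → J_v[:, 1] = (-0.8660,0.5000,-1.7321)
J_ω[:, 1] = z_1
entry J[3][1] = -0.5000

-0.500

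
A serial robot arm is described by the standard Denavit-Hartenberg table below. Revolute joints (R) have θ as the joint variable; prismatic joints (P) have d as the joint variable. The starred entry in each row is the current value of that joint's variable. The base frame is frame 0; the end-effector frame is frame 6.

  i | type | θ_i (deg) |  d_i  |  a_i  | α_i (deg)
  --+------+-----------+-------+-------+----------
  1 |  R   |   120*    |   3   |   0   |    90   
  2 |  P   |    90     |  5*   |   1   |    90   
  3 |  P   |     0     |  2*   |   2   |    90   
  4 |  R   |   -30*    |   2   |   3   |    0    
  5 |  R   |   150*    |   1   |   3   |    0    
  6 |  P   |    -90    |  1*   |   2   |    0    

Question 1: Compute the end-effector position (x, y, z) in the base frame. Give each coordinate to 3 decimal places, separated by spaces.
-1.183 4.049 8.830

after link 1: o_1 = (0.0000, 0.0000, 3.0000)
after link 2: o_2 = (4.3301, 2.5000, 4.0000)
after link 3: o_3 = (3.3301, 4.2321, 6.0000)
after link 4: o_4 = (2.3481, 1.9330, 8.5981)
after link 5: o_5 = (0.1830, 3.6830, 7.0981)
after link 6: o_6 = (-1.1830, 4.0490, 8.8301)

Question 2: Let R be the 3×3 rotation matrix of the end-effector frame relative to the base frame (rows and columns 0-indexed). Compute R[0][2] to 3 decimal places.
-0.866

End-effector z-axis (col 2 of R) = (-0.8660,-0.5000,-0.0000)
R[0][2] = -0.8660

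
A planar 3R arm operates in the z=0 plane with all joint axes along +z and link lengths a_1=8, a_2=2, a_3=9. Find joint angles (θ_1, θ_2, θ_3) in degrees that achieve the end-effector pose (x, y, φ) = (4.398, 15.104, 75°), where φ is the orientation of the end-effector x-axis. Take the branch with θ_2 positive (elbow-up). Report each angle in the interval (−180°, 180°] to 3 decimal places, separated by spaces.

wrist centre = target − a_3·(cos φ, sin φ) = (2.0686, 6.4107)
cos θ_2 = (45.3759−8²−2²)/(2·8·2) = -0.7070; θ_2 = 134.9916° (elbow-up)
β = atan2(6.4107,2.0686) = 72.1159°; ψ = atan2(1.4144,6.5860) = 12.1208°
θ_1 = β − ψ = 59.9950°
θ_3 = φ − θ_1 − θ_2 = -119.9867° (wrapped to (-180°,180°])

59.995 134.992 -119.987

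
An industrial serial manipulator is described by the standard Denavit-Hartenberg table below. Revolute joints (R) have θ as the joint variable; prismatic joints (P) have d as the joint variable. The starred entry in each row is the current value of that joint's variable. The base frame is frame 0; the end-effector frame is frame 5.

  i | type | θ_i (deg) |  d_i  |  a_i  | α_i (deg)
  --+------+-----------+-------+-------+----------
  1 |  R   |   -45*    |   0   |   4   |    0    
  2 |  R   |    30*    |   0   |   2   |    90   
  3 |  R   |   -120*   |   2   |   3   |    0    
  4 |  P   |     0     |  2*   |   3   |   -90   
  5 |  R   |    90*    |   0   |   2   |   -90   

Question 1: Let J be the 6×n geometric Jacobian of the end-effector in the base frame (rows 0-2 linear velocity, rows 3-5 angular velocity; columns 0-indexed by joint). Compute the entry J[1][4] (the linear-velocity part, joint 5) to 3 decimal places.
-0.259

axis z_4 = (0.8365,-0.2241,-0.5000); lever o_n−o_4 = (0.5176,1.9319,0.0000)
cross product → J_v[:, 4] = (0.9659,-0.2588,1.7321)
J_ω[:, 4] = z_4
entry J[1][4] = -0.2588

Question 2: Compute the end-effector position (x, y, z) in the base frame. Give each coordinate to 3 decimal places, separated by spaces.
after link 1: o_1 = (2.8284, -2.8284, 0.0000)
after link 2: o_2 = (4.7603, -3.3461, 0.0000)
after link 3: o_3 = (2.7938, -4.8897, -2.5981)
after link 4: o_4 = (0.8272, -6.4333, -5.1962)
after link 5: o_5 = (1.3449, -4.5015, -5.1962)

1.345 -4.501 -5.196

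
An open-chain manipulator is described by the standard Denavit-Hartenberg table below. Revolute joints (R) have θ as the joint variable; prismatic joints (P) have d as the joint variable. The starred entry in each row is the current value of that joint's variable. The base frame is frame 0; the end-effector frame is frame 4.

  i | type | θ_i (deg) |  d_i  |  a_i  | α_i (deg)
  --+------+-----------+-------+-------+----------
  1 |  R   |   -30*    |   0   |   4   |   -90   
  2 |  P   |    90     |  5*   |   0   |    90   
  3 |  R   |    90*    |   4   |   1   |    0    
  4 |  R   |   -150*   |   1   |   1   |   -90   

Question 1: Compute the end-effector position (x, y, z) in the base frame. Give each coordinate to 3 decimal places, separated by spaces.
after link 1: o_1 = (3.4641, -2.0000, 0.0000)
after link 2: o_2 = (5.9641, 2.3301, 0.0000)
after link 3: o_3 = (9.9282, 1.1962, 0.0000)
after link 4: o_4 = (10.3612, -0.0538, -0.5000)

10.361 -0.054 -0.500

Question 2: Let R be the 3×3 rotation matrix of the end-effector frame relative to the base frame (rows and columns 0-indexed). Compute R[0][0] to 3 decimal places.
End-effector x-axis (col 0 of R) = (-0.4330,-0.7500,-0.5000)
R[0][0] = -0.4330

-0.433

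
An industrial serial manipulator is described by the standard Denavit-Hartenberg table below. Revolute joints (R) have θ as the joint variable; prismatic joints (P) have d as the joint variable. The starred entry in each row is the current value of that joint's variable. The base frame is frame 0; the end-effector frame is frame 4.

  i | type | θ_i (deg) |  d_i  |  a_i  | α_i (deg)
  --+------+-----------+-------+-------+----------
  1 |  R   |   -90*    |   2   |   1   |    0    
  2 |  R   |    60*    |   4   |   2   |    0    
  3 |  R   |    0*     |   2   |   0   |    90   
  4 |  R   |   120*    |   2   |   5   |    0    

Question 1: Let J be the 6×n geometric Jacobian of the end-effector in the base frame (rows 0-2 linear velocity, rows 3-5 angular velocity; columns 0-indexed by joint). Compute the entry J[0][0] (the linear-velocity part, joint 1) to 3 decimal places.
axis z_0 = ẑ; lever o_n−o_0 = (-1.4330,-2.4821,12.3301)
cross product → J_v[:, 0] = (2.4821,-1.4330,0.0000)
J_ω[:, 0] = z_0
entry J[0][0] = 2.4821

2.482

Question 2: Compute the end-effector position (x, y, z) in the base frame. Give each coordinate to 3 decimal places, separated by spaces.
after link 1: o_1 = (0.0000, -1.0000, 2.0000)
after link 2: o_2 = (1.7321, -2.0000, 6.0000)
after link 3: o_3 = (1.7321, -2.0000, 8.0000)
after link 4: o_4 = (-1.4330, -2.4821, 12.3301)

-1.433 -2.482 12.330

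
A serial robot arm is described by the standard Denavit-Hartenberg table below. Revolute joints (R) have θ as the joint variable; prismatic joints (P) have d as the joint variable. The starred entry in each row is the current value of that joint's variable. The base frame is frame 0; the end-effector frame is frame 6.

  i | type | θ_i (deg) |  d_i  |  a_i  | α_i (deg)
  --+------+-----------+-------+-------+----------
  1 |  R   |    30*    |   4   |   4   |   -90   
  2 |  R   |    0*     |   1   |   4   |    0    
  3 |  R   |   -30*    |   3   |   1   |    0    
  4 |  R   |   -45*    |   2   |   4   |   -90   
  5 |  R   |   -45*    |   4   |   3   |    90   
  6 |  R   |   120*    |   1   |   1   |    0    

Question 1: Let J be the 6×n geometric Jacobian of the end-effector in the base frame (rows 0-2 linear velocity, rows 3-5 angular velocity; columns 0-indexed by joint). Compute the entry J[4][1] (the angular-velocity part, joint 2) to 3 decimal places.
0.866

axis z_1 = (-0.5000,0.8660,0.0000); lever o_n−o_1 = (5.1815,12.7775,4.1288)
cross product → J_v[:, 1] = (3.5756,2.0644,-10.8760)
J_ω[:, 1] = z_1
entry J[4][1] = 0.8660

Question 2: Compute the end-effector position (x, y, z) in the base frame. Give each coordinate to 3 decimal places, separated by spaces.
8.646 14.777 8.129

after link 1: o_1 = (3.4641, 2.0000, 4.0000)
after link 2: o_2 = (6.4282, 4.8660, 4.0000)
after link 3: o_3 = (5.6782, 7.8971, 4.5000)
after link 4: o_4 = (5.5748, 10.1468, 8.3637)
after link 5: o_5 = (8.3357, 14.1903, 9.3775)
after link 6: o_6 = (8.6456, 14.7775, 8.1288)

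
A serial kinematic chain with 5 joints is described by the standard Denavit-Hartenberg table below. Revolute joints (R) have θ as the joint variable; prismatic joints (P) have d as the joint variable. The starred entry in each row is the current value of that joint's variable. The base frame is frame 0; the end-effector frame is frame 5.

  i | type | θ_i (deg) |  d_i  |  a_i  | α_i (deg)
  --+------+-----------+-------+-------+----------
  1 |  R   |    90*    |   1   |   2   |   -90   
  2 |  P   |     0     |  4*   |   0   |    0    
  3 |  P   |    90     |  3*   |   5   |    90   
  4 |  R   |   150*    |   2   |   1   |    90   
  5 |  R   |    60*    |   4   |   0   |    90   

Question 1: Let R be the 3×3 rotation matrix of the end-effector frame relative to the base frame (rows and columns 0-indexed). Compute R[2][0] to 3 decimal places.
0.433

End-effector x-axis (col 0 of R) = (-0.2500,0.8660,0.4330)
R[2][0] = 0.4330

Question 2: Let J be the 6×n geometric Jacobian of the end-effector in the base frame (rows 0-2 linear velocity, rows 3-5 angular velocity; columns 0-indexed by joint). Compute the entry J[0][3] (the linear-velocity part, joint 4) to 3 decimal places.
-1.134

axis z_3 = (0.0000,1.0000,0.0000); lever o_n−o_3 = (-3.9641,2.0000,-1.1340)
cross product → J_v[:, 3] = (-1.1340,-0.0000,3.9641)
J_ω[:, 3] = z_3
entry J[0][3] = -1.1340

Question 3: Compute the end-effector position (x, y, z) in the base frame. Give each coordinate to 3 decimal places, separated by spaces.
after link 1: o_1 = (0.0000, 2.0000, 1.0000)
after link 2: o_2 = (-4.0000, 2.0000, 1.0000)
after link 3: o_3 = (-7.0000, 2.0000, -4.0000)
after link 4: o_4 = (-7.5000, 4.0000, -3.1340)
after link 5: o_5 = (-10.9641, 4.0000, -5.1340)

-10.964 4.000 -5.134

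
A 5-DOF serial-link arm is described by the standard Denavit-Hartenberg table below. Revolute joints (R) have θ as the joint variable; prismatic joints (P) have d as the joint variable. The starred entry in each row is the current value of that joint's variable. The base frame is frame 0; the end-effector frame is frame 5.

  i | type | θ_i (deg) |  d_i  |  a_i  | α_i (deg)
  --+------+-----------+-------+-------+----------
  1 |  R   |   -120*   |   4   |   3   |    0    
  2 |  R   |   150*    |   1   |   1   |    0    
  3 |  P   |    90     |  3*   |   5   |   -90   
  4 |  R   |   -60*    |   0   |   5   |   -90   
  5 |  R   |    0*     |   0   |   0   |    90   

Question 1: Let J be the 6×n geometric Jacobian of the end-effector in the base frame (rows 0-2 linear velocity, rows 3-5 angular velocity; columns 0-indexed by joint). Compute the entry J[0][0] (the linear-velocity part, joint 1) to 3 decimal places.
axis z_0 = ẑ; lever o_n−o_0 = (-4.3840,4.3971,12.3301)
cross product → J_v[:, 0] = (-4.3971,-4.3840,0.0000)
J_ω[:, 0] = z_0
entry J[0][0] = -4.3971

-4.397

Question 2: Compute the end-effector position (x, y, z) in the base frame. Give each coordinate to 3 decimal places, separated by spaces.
-4.384 4.397 12.330

after link 1: o_1 = (-1.5000, -2.5981, 4.0000)
after link 2: o_2 = (-0.6340, -2.0981, 5.0000)
after link 3: o_3 = (-3.1340, 2.2321, 8.0000)
after link 4: o_4 = (-4.3840, 4.3971, 12.3301)
after link 5: o_5 = (-4.3840, 4.3971, 12.3301)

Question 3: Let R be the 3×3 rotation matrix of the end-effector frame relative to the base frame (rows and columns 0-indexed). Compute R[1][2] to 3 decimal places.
-0.500

End-effector z-axis (col 2 of R) = (-0.8660,-0.5000,0.0000)
R[1][2] = -0.5000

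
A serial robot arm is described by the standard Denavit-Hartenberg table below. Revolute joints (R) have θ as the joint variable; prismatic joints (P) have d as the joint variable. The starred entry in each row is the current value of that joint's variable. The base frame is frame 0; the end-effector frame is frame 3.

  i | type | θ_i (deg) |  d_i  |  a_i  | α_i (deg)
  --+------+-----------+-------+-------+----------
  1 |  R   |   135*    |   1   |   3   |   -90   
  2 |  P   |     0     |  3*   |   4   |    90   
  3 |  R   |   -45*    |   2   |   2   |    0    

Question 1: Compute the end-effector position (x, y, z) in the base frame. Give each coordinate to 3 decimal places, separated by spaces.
-7.071 4.828 3.000

after link 1: o_1 = (-2.1213, 2.1213, 1.0000)
after link 2: o_2 = (-7.0711, 2.8284, 1.0000)
after link 3: o_3 = (-7.0711, 4.8284, 3.0000)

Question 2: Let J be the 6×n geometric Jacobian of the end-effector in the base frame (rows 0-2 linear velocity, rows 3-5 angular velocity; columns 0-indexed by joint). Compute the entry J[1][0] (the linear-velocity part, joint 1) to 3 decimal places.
axis z_0 = ẑ; lever o_n−o_0 = (-7.0711,4.8284,3.0000)
cross product → J_v[:, 0] = (-4.8284,-7.0711,0.0000)
J_ω[:, 0] = z_0
entry J[1][0] = -7.0711

-7.071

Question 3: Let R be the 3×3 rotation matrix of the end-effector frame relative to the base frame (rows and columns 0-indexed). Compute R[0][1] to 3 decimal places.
End-effector y-axis (col 1 of R) = (-1.0000,0.0000,0.0000)
R[0][1] = -1.0000

-1.000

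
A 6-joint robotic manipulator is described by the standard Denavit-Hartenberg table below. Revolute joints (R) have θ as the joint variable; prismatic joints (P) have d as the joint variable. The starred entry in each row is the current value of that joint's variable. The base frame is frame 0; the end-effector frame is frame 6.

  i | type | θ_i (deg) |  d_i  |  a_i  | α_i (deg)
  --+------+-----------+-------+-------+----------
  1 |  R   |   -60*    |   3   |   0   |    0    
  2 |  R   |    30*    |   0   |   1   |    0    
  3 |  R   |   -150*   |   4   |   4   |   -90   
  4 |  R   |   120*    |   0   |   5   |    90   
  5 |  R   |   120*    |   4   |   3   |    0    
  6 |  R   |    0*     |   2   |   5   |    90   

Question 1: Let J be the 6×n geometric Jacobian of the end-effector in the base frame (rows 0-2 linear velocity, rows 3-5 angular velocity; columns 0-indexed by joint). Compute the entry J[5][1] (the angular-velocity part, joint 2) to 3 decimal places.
axis z_1 = (0.0000,0.0000,1.0000); lever o_n−o_1 = (-7.8301,-7.4282,0.1340)
cross product → J_v[:, 1] = (7.4282,-7.8301,0.0000)
J_ω[:, 1] = z_1
entry J[5][1] = 1.0000

1.000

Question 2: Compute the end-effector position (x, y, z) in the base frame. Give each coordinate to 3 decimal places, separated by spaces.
-7.830 -7.428 3.134

after link 1: o_1 = (0.0000, 0.0000, 3.0000)
after link 2: o_2 = (0.8660, -0.5000, 3.0000)
after link 3: o_3 = (-3.1340, -0.5000, 7.0000)
after link 4: o_4 = (-0.6340, -0.5000, 2.6699)
after link 5: o_5 = (-4.8481, -3.0981, 1.9689)
after link 6: o_6 = (-7.8301, -7.4282, 3.1340)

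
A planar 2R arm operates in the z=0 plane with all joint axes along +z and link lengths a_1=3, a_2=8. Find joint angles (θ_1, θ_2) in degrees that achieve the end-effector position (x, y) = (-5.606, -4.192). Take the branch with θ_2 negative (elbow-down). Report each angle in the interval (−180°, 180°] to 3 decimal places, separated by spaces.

-44.999 -120.000

cos θ_2 = (49.0001−3²−8²)/(2·3·8) = -0.5000; θ_2 = -119.9999° (elbow-down)
β = atan2(-4.1920,-5.6060) = -143.2120°; ψ = atan2(-6.9282,-1.0000) = -98.2131°
θ_1 = β − ψ = -44.9989°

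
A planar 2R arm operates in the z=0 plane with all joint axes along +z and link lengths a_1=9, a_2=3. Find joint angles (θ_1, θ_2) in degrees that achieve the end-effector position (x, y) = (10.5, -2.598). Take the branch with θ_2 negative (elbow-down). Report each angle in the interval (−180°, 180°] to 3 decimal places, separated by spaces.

0.000 -60.000

cos θ_2 = (116.9996−9²−3²)/(2·9·3) = 0.5000; θ_2 = -60.0005° (elbow-down)
β = atan2(-2.5980,10.5000) = -13.8975°; ψ = atan2(-2.5981,10.5000) = -13.8980°
θ_1 = β − ψ = 0.0005°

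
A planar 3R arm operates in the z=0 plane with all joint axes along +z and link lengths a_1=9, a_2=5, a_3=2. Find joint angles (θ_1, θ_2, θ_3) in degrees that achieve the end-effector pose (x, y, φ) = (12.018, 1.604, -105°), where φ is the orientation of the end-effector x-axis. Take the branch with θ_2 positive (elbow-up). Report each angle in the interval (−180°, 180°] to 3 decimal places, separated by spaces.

0.003 44.996 -149.998

wrist centre = target − a_3·(cos φ, sin φ) = (12.5356, 3.5359)
cos θ_2 = (169.6445−9²−5²)/(2·9·5) = 0.7072; θ_2 = 44.9956° (elbow-up)
β = atan2(3.5359,12.5356) = 15.7518°; ψ = atan2(3.5353,12.5358) = 15.7492°
θ_1 = β − ψ = 0.0027°
θ_3 = φ − θ_1 − θ_2 = -149.9983° (wrapped to (-180°,180°])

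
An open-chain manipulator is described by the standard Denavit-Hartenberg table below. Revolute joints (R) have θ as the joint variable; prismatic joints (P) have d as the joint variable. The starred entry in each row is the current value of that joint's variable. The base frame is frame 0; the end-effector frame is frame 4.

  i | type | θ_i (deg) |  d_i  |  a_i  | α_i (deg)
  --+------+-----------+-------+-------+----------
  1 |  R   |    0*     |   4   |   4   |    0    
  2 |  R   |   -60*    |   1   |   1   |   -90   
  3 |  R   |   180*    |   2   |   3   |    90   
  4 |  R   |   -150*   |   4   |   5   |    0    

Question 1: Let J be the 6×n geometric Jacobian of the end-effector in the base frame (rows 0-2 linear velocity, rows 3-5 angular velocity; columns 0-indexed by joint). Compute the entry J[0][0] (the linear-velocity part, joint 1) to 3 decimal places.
2.268

axis z_0 = ẑ; lever o_n−o_0 = (4.7321,-2.2679,1.0000)
cross product → J_v[:, 0] = (2.2679,4.7321,-0.0000)
J_ω[:, 0] = z_0
entry J[0][0] = 2.2679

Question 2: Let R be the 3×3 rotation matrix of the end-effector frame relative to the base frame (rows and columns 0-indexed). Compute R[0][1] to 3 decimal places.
End-effector y-axis (col 1 of R) = (-1.0000,-0.0000,-0.0000)
R[0][1] = -1.0000

-1.000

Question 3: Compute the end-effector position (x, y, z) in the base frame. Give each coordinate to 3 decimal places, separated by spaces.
after link 1: o_1 = (4.0000, 0.0000, 4.0000)
after link 2: o_2 = (4.5000, -0.8660, 5.0000)
after link 3: o_3 = (4.7321, 2.7321, 5.0000)
after link 4: o_4 = (4.7321, -2.2679, 1.0000)

4.732 -2.268 1.000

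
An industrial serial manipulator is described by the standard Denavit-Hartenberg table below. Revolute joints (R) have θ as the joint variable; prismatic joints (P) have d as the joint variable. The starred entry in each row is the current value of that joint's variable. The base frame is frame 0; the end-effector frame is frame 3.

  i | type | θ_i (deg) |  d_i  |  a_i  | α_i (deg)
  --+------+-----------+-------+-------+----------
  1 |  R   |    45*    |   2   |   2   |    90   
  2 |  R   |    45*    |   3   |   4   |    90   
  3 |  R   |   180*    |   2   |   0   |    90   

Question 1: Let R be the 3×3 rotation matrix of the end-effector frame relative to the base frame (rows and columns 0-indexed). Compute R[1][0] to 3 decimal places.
End-effector x-axis (col 0 of R) = (-0.5000,-0.5000,-0.7071)
R[1][0] = -0.5000

-0.500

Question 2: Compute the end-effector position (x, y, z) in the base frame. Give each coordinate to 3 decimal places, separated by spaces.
after link 1: o_1 = (1.4142, 1.4142, 2.0000)
after link 2: o_2 = (5.5355, 1.2929, 4.8284)
after link 3: o_3 = (6.5355, 2.2929, 3.4142)

6.536 2.293 3.414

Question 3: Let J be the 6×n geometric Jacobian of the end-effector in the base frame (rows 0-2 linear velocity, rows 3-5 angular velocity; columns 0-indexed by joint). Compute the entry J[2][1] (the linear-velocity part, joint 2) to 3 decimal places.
4.243

axis z_1 = (0.7071,-0.7071,0.0000); lever o_n−o_1 = (5.1213,0.8787,1.4142)
cross product → J_v[:, 1] = (-1.0000,-1.0000,4.2426)
J_ω[:, 1] = z_1
entry J[2][1] = 4.2426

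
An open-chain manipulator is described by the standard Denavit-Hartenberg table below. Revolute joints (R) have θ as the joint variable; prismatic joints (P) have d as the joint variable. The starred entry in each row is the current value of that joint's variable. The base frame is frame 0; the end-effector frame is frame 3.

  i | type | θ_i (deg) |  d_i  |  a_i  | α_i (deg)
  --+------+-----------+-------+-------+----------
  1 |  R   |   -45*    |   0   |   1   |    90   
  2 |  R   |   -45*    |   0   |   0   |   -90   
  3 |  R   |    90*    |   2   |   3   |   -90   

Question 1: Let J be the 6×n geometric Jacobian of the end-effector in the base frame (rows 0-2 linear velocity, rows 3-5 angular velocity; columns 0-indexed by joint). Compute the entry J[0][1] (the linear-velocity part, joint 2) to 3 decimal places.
-1.000

axis z_1 = (-0.7071,-0.7071,0.0000); lever o_n−o_1 = (3.1213,1.1213,1.4142)
cross product → J_v[:, 1] = (-1.0000,1.0000,1.4142)
J_ω[:, 1] = z_1
entry J[0][1] = -1.0000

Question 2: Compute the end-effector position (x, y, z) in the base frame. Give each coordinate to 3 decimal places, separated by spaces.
after link 1: o_1 = (0.7071, -0.7071, 0.0000)
after link 2: o_2 = (0.7071, -0.7071, 0.0000)
after link 3: o_3 = (3.8284, 0.4142, 1.4142)

3.828 0.414 1.414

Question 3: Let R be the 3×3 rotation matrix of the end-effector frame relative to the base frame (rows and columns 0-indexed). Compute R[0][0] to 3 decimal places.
End-effector x-axis (col 0 of R) = (0.7071,0.7071,-0.0000)
R[0][0] = 0.7071

0.707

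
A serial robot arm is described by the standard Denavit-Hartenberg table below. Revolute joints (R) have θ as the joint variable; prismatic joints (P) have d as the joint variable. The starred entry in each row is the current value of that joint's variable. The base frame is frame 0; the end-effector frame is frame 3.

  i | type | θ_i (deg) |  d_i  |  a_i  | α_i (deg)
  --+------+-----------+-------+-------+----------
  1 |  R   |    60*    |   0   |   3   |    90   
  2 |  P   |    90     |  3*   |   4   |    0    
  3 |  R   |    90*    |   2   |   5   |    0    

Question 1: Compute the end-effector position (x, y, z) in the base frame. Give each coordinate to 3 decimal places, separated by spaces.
after link 1: o_1 = (1.5000, 2.5981, 0.0000)
after link 2: o_2 = (4.0981, 1.0981, 4.0000)
after link 3: o_3 = (3.3301, -4.2321, 4.0000)

3.330 -4.232 4.000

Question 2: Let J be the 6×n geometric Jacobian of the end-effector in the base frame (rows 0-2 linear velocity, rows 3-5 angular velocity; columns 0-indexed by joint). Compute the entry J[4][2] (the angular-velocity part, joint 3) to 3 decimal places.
-0.500

axis z_2 = (0.8660,-0.5000,0.0000); lever o_n−o_2 = (-0.7679,-5.3301,0.0000)
cross product → J_v[:, 2] = (-0.0000,-0.0000,-5.0000)
J_ω[:, 2] = z_2
entry J[4][2] = -0.5000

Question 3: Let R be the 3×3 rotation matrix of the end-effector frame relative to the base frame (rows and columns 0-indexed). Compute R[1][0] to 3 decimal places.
-0.866

End-effector x-axis (col 0 of R) = (-0.5000,-0.8660,0.0000)
R[1][0] = -0.8660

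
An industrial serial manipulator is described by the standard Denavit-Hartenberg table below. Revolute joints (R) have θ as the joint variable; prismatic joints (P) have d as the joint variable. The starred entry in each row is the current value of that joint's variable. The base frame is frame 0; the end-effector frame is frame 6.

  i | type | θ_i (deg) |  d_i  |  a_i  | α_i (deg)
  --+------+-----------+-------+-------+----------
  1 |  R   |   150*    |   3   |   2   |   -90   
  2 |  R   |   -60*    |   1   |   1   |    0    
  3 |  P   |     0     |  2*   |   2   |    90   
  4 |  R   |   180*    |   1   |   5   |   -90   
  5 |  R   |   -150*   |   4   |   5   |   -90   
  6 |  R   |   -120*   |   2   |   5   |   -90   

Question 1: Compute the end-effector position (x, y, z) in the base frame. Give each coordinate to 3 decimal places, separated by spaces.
after link 1: o_1 = (-1.7321, 1.0000, 3.0000)
after link 2: o_2 = (-2.6651, 0.3840, 3.8660)
after link 3: o_3 = (-4.5311, -0.8481, 5.5981)
after link 4: o_4 = (-1.6160, -2.5311, 1.7679)
after link 5: o_5 = (0.3840, 0.9330, 6.7679)
after link 6: o_6 = (4.2811, 3.6830, 4.2679)

4.281 3.683 4.268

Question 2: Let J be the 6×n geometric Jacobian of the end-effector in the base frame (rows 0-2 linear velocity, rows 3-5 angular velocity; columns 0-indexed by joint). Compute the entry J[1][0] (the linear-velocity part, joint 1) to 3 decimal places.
axis z_0 = ẑ; lever o_n−o_0 = (4.2811,3.6830,4.2679)
cross product → J_v[:, 0] = (-3.6830,4.2811,0.0000)
J_ω[:, 0] = z_0
entry J[1][0] = 4.2811

4.281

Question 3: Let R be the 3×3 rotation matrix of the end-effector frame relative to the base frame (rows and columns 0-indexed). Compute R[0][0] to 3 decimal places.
End-effector x-axis (col 0 of R) = (0.4330,0.7500,-0.5000)
R[0][0] = 0.4330

0.433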